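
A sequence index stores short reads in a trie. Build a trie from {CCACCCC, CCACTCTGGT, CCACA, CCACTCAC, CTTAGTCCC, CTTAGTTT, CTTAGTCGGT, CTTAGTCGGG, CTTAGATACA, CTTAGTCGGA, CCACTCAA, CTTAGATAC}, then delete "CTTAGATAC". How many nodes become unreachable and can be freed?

A node on "CTTAGATAC"'s path can go only if nothing else ends at it or branches off below it.
Every node on "CTTAGATAC" is still needed (e.g. by "CTTAGATACA"), so nothing is freed.
Nodes removed: 0

0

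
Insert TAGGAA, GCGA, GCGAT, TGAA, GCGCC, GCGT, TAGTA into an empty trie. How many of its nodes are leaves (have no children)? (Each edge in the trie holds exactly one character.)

6

Leaves are exactly the stored words that no other stored word extends.
Those words: "GCGAT", "GCGCC", "GCGT", "TAGGAA", "TAGTA", "TGAA"
Leaf count: 6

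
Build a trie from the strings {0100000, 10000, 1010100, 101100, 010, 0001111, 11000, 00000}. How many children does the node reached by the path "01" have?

Follow the path "01" to its node, then look at its outgoing edges.
Distinct next characters after "01": 0.
That node has 1 child edge.

1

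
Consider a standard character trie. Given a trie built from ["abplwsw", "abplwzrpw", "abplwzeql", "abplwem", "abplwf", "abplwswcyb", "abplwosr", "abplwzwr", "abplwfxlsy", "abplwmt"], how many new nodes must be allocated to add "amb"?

2

"a" is already a path in the trie; the remaining "mb" must be added.
New nodes needed: |"amb"| − 1 = 3 − 1 = 2.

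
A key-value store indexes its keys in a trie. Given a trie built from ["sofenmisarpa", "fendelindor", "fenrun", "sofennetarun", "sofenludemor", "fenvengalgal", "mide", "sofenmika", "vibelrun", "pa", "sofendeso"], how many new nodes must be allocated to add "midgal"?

3

"mid" is already a path in the trie; the remaining "gal" must be added.
New nodes needed: |"midgal"| − 3 = 6 − 3 = 3.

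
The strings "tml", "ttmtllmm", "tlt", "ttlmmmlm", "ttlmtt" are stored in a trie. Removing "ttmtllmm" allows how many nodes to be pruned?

6

Walk "ttmtllmm" from the leaf back toward the root, removing each node that no remaining word uses.
The suffix "mtllmm" (6 nodes) is used only by "ttmtllmm"; the node for "tt" still has the child "l", so pruning stops there.
Nodes removed: 6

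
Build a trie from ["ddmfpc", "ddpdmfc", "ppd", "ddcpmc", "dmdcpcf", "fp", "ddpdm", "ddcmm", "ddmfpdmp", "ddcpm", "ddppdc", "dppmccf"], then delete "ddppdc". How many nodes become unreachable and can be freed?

3

After clearing the end-marker at "ddppdc", prune upward until reaching a node still needed by another word.
The suffix "pdc" (3 nodes) is used only by "ddppdc"; the node for "ddp" still has the child "d", so pruning stops there.
Nodes removed: 3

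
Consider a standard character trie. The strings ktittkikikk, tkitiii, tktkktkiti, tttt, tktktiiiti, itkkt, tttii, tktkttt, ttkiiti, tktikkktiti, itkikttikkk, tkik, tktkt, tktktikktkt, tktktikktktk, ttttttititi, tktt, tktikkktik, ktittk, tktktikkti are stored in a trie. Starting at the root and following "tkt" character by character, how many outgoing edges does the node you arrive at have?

3

The children of the "tkt" node are the distinct next characters among strings starting with "tkt".
Characters that immediately follow "tkt" among the stored strings: {i, k, t}.
That node has 3 child edges.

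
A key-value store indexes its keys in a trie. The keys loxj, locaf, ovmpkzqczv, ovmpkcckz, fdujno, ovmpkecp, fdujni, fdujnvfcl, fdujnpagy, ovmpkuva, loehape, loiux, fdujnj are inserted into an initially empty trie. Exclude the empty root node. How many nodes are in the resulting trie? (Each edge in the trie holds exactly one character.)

51

Insert word by word; a character creates a node only if that edge doesn't already exist:
  "loxj" → 4 new (l, o, x, j)
  "locaf" → prefix "lo" already present; 3 new (c, a, f)
  "ovmpkzqczv" → 10 new (o, v, m, p, k, z, q, c, z, v)
  "ovmpkcckz" → prefix "ovmpk" already present; 4 new (c, c, k, z)
  "fdujno" → 6 new (f, d, u, j, n, o)
  "ovmpkecp" → prefix "ovmpk" already present; 3 new (e, c, p)
  "fdujni" → prefix "fdujn" already present; 1 new (i)
  "fdujnvfcl" → prefix "fdujn" already present; 4 new (v, f, c, l)
  "fdujnpagy" → prefix "fdujn" already present; 4 new (p, a, g, y)
  "ovmpkuva" → prefix "ovmpk" already present; 3 new (u, v, a)
  "loehape" → prefix "lo" already present; 5 new (e, h, a, p, e)
  "loiux" → prefix "lo" already present; 3 new (i, u, x)
  "fdujnj" → prefix "fdujn" already present; 1 new (j)
Total nodes = 4 + 3 + 10 + 4 + 6 + 3 + 1 + 4 + 4 + 3 + 5 + 3 + 1 = 51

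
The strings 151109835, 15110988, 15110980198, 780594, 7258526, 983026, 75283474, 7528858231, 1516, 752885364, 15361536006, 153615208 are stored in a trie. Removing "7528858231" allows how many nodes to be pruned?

After clearing the end-marker at "7528858231", prune upward until reaching a node still needed by another word.
The suffix "8231" (4 nodes) is used only by "7528858231"; the node for "752885" still has the child "3", so pruning stops there.
Nodes removed: 4

4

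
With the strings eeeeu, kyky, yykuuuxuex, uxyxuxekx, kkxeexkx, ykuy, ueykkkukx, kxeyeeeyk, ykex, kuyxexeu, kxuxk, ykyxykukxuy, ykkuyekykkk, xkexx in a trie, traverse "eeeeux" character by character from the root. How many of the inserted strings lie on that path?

1

Walk "eeeeux" from the root; an end-of-word marker is hit whenever a stored word is a prefix of "eeeeux".
Prefixes of the query that are stored words: "eeeeu"
Count: 1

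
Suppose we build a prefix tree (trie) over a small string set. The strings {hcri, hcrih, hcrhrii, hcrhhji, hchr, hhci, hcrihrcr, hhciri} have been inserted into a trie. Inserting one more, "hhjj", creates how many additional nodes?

2

The longest prefix of "hhjj" already in the trie is "hh" (length 2).
Each of the 2 remaining characters creates one node.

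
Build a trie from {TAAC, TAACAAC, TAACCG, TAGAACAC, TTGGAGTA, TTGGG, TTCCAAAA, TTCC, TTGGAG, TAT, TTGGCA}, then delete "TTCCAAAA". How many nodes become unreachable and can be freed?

4

After clearing the end-marker at "TTCCAAAA", prune upward until reaching a node still needed by another word.
The suffix "AAAA" (4 nodes) is used only by "TTCCAAAA"; "TTCC" is itself a stored word, so pruning stops there.
Nodes removed: 4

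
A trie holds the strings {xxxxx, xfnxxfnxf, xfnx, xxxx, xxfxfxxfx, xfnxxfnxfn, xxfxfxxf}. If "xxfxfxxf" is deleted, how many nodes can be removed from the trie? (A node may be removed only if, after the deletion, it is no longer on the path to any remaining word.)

After clearing the end-marker at "xxfxfxxf", prune upward until reaching a node still needed by another word.
Every node on "xxfxfxxf" is still needed (e.g. by "xxfxfxxfx"), so nothing is freed.
Nodes removed: 0

0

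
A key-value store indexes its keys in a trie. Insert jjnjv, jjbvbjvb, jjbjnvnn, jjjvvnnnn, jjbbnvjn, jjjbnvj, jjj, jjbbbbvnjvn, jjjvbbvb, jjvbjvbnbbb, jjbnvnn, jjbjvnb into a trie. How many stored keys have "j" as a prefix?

12

Walk to "j"; the words in its subtree are exactly those with that prefix.
Words under "j": jjbbbbvnjvn, jjbbnvjn, jjbjnvnn, jjbjvnb, jjbnvnn, jjbvbjvb, jjj, jjjbnvj, jjjvbbvb, jjjvvnnnn, jjnjv, jjvbjvbnbbb
Count: 12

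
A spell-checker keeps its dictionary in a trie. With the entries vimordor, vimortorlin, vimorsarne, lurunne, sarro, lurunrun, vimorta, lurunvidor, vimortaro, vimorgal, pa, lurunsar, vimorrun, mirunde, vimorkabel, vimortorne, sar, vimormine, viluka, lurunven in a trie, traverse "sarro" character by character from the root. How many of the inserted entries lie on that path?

2

Traverse "sarro" character by character; count nodes along the way that are marked as word ends.
Prefixes of the query that are stored words: "sar", "sarro"
Count: 2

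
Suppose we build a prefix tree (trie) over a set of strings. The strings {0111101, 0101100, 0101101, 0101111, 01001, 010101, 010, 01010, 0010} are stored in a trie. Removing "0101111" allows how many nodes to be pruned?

2

A node on "0101111"'s path can go only if nothing else ends at it or branches off below it.
The suffix "11" (2 nodes) is used only by "0101111"; the node for "01011" still has the child "0", so pruning stops there.
Nodes removed: 2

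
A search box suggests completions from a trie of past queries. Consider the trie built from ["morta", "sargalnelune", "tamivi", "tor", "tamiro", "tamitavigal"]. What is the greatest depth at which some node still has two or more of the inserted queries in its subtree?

4

The deepest shared node is where two words last agree before diverging.
e.g. "tamiro" and "tamitavigal" share the prefix "tami" of length 4; no pair shares a longer one.
Longest shared-prefix length: 4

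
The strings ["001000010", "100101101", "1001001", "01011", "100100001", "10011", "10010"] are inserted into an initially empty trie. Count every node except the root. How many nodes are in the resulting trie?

28

Count nodes per top-level branch (shared prefixes stored once):
  '0'-branch (001000010, 01011): 13 nodes
  '1'-branch (10010, 100100001, 1001001, 100101101, 10011): 15 nodes
Sum: 28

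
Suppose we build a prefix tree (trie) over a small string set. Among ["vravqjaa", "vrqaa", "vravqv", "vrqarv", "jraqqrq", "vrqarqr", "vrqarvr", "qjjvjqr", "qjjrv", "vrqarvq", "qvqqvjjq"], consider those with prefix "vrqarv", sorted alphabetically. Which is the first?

DFS of the "vrqarv" subtree visits, in order: "vrqarv", "vrqarvq", "vrqarvr"
Position 1: vrqarv

vrqarv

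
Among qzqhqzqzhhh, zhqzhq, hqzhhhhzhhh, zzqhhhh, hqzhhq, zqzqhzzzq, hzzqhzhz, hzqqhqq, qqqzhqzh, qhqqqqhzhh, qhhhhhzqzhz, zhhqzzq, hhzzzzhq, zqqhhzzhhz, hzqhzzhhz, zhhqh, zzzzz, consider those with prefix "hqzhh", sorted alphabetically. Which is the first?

hqzhhhhzhhh

Words with prefix "hqzhh", in lexicographic order: "hqzhhhhzhhh", "hqzhhq"
Position 1: hqzhhhhzhhh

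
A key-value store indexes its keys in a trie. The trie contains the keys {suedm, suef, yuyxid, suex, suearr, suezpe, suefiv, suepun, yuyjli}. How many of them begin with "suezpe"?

Walk to "suezpe"; the words in its subtree are exactly those with that prefix.
Matches: "suezpe"
Count: 1

1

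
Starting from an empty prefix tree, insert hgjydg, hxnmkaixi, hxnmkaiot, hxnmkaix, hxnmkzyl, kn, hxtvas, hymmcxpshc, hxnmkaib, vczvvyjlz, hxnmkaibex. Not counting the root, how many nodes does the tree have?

46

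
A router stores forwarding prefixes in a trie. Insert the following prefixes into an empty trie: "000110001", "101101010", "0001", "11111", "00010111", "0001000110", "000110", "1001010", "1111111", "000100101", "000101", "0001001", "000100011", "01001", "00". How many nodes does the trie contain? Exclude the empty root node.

45

Trace insertions, counting only characters that open a new branch:
  "000110001" → 9 new (0, 0, 0, 1, 1, 0, 0, 0, 1)
  "101101010" → 9 new (1, 0, 1, 1, 0, 1, 0, 1, 0)
  "0001" → prefix "0001" already present; 0 new (none)
  "11111" → prefix "1" already present; 4 new (1, 1, 1, 1)
  "00010111" → prefix "0001" already present; 4 new (0, 1, 1, 1)
  "0001000110" → prefix "00010" already present; 5 new (0, 0, 1, 1, 0)
  "000110" → prefix "000110" already present; 0 new (none)
  "1001010" → prefix "10" already present; 5 new (0, 1, 0, 1, 0)
  "1111111" → prefix "11111" already present; 2 new (1, 1)
  "000100101" → prefix "000100" already present; 3 new (1, 0, 1)
  "000101" → prefix "000101" already present; 0 new (none)
  "0001001" → prefix "0001001" already present; 0 new (none)
  "000100011" → prefix "000100011" already present; 0 new (none)
  "01001" → prefix "0" already present; 4 new (1, 0, 0, 1)
  "00" → prefix "00" already present; 0 new (none)
Total nodes = 9 + 9 + 0 + 4 + 4 + 5 + 0 + 5 + 2 + 3 + 0 + 0 + 0 + 4 + 0 = 45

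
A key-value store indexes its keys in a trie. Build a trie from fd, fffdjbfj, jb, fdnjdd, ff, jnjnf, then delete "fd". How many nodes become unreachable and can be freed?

After clearing the end-marker at "fd", prune upward until reaching a node still needed by another word.
Every node on "fd" is still needed (e.g. by "fdnjdd"), so nothing is freed.
Nodes removed: 0

0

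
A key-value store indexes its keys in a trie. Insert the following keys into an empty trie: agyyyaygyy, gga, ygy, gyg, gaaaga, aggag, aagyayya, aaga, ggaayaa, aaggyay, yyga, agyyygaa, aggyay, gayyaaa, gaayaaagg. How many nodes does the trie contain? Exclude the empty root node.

62

Trace insertions, counting only characters that open a new branch:
  "agyyyaygyy" → 10 new (a, g, y, y, y, a, y, g, y, y)
  "gga" → 3 new (g, g, a)
  "ygy" → 3 new (y, g, y)
  "gyg" → prefix "g" already present; 2 new (y, g)
  "gaaaga" → prefix "g" already present; 5 new (a, a, a, g, a)
  "aggag" → prefix "ag" already present; 3 new (g, a, g)
  "aagyayya" → prefix "a" already present; 7 new (a, g, y, a, y, y, a)
  "aaga" → prefix "aag" already present; 1 new (a)
  "ggaayaa" → prefix "gga" already present; 4 new (a, y, a, a)
  "aaggyay" → prefix "aag" already present; 4 new (g, y, a, y)
  "yyga" → prefix "y" already present; 3 new (y, g, a)
  "agyyygaa" → prefix "agyyy" already present; 3 new (g, a, a)
  "aggyay" → prefix "agg" already present; 3 new (y, a, y)
  "gayyaaa" → prefix "ga" already present; 5 new (y, y, a, a, a)
  "gaayaaagg" → prefix "gaa" already present; 6 new (y, a, a, a, g, g)
Total nodes = 10 + 3 + 3 + 2 + 5 + 3 + 7 + 1 + 4 + 4 + 3 + 3 + 3 + 5 + 6 = 62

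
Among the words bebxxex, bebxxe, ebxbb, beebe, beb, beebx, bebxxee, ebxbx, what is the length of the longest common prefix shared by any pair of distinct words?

Equivalently: take the maximum, over all pairs, of their longest common prefix length.
e.g. "bebxxe" and "bebxxee" share the prefix "bebxxe" of length 6; no pair shares a longer one.
Longest shared-prefix length: 6

6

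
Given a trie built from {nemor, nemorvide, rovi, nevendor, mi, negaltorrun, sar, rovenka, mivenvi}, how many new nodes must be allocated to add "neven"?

"neven" is already a full path in the trie; only an end-marker is added.
No new nodes are needed: 0.

0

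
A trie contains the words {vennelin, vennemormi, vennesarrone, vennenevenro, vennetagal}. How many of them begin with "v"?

Filter for entries beginning with "v":
Words under "v": vennelin, vennemormi, vennenevenro, vennesarrone, vennetagal
Count: 5

5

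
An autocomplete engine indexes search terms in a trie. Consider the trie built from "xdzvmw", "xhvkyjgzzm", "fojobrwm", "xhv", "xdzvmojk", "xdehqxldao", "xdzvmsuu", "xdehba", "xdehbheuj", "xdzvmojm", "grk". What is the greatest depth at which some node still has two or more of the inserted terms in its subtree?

Look for the deepest trie node that still has at least two words in its subtree.
e.g. "xdzvmojk" and "xdzvmojm" share the prefix "xdzvmoj" of length 7; no pair shares a longer one.
Longest shared-prefix length: 7

7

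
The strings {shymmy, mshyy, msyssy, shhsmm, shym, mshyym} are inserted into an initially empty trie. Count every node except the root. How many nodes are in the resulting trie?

20

Trie structure (* marks end of a word):
(root)
├─ m
│  └─ s
│     ├─ h
│     │  └─ y
│     │     └─ y *
│     │        └─ m *
│     └─ y
│        └─ s
│           └─ s
│              └─ y *
└─ s
   └─ h
      ├─ h
      │  └─ s
      │     └─ m
      │        └─ m *
      └─ y
         └─ m *
            └─ m
               └─ y *
Counting every labelled node above: 20.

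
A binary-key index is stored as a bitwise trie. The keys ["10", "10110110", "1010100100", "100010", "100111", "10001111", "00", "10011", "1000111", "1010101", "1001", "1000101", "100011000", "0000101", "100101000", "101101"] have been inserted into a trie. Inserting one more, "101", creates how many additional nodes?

0

Every character of "101" already lies on an existing path (it is a prefix of some stored word).
No new nodes are needed: 0.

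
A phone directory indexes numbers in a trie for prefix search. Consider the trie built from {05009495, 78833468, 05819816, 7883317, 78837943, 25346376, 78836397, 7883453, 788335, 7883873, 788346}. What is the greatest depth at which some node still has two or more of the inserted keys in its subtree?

5

Equivalently: take the maximum, over all pairs, of their longest common prefix length.
e.g. "7883317" and "78833468" share the prefix "78833" of length 5; no pair shares a longer one.
Longest shared-prefix length: 5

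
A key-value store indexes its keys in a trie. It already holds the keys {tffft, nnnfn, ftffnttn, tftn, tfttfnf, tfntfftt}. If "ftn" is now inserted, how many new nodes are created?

"ft" is already a path in the trie; the remaining "n" must be added.
Each of the 1 remaining characters creates one node.

1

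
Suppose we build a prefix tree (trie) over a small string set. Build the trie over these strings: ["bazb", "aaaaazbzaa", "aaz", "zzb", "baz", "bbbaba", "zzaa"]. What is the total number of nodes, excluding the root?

For each word, the new-node count is its length minus the longest prefix already in the trie:
  "bazb" → 4 new (b, a, z, b)
  "aaaaazbzaa" → 10 new (a, a, a, a, a, z, b, z, a, a)
  "aaz" → prefix "aa" already present; 1 new (z)
  "zzb" → 3 new (z, z, b)
  "baz" → prefix "baz" already present; 0 new (none)
  "bbbaba" → prefix "b" already present; 5 new (b, b, a, b, a)
  "zzaa" → prefix "zz" already present; 2 new (a, a)
Total nodes = 4 + 10 + 1 + 3 + 0 + 5 + 2 = 25

25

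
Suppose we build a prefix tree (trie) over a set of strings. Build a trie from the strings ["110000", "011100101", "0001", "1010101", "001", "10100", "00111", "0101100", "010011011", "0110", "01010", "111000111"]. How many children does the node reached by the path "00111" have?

The children of the "00111" node are the distinct next characters among strings starting with "00111".
No stored string extends past "00111".
That node has 0 child edges.

0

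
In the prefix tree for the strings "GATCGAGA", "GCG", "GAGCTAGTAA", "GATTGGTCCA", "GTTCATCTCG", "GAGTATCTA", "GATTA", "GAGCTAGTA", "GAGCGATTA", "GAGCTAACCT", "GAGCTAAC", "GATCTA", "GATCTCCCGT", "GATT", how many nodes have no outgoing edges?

A leaf is a node with no children — equivalently, the end of a word that is not a proper prefix of any other stored word.
Those words: "GAGCGATTA", "GAGCTAACCT", "GAGCTAGTAA", "GAGTATCTA", "GATCGAGA", "GATCTA", "GATCTCCCGT", "GATTA", "GATTGGTCCA", "GCG", "GTTCATCTCG"
Leaf count: 11

11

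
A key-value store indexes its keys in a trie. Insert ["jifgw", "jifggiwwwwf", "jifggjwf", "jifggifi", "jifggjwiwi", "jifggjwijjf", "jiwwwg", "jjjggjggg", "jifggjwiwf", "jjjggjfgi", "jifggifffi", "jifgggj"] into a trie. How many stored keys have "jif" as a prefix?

9

Filter for entries beginning with "jif":
Matches: "jifgggj", "jifggifffi", "jifggifi", "jifggiwwwwf", "jifggjwf", "jifggjwijjf", "jifggjwiwf", "jifggjwiwi", "jifgw"
Count: 9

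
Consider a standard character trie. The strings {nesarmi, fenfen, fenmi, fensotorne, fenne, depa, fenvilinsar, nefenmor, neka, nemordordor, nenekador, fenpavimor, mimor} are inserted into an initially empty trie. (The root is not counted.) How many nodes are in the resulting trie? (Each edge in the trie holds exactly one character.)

72

Count nodes per top-level branch (shared prefixes stored once):
  'd'-branch (depa): 4 nodes
  'f'-branch (fenfen, fenmi, fenne, fenpavimor, fensotorne, fenvilinsar): 32 nodes
  'm'-branch (mimor): 5 nodes
  'n'-branch (nefenmor, neka, nemordordor, nenekador, nesarmi): 31 nodes
Sum: 72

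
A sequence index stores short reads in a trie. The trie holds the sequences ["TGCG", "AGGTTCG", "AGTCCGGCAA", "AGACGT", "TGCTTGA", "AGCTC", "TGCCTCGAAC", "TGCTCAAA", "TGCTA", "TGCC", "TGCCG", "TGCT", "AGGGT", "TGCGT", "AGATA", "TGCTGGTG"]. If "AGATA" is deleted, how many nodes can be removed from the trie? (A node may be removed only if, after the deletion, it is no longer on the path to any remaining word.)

After clearing the end-marker at "AGATA", prune upward until reaching a node still needed by another word.
The suffix "TA" (2 nodes) is used only by "AGATA"; the node for "AGA" still has the child "C", so pruning stops there.
Nodes removed: 2

2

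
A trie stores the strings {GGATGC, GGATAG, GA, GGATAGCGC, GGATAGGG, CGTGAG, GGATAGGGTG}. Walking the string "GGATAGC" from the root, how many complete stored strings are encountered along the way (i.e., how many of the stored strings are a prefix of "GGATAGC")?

Traverse "GGATAGC" character by character; count nodes along the way that are marked as word ends.
Prefixes of the query that are stored words: "GGATAG"
Count: 1

1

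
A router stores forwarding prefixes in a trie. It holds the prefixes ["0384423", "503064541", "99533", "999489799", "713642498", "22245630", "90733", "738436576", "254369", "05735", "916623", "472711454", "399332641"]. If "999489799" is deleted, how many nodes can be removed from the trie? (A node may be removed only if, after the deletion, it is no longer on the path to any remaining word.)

Walk "999489799" from the leaf back toward the root, removing each node that no remaining word uses.
The suffix "9489799" (7 nodes) is used only by "999489799"; the node for "99" still has the child "5", so pruning stops there.
Nodes removed: 7

7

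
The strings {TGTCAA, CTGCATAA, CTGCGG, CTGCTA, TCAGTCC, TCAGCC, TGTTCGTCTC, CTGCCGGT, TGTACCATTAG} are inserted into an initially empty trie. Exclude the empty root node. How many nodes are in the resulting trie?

Count nodes per top-level branch (shared prefixes stored once):
  'C'-branch (CTGCATAA, CTGCCGGT, CTGCGG, CTGCTA): 16 nodes
  'T'-branch (TCAGCC, TCAGTCC, TGTACCATTAG, TGTCAA, TGTTCGTCTC): 29 nodes
Sum: 45

45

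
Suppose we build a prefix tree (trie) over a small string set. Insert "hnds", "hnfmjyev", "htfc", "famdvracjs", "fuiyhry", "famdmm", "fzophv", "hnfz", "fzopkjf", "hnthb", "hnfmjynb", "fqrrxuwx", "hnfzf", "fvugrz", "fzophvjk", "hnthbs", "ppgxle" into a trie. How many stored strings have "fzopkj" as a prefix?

Filter for entries beginning with "fzopkj":
Matches: "fzopkjf"
Count: 1

1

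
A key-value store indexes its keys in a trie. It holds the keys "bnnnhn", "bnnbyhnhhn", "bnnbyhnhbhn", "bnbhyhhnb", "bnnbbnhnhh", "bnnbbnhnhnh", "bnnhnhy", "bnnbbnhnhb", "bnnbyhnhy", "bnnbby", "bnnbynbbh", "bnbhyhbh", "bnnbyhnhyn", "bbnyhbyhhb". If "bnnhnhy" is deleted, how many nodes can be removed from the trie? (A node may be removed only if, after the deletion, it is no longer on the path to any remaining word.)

A node on "bnnhnhy"'s path can go only if nothing else ends at it or branches off below it.
The suffix "hnhy" (4 nodes) is used only by "bnnhnhy"; the node for "bnn" still has the child "n", so pruning stops there.
Nodes removed: 4

4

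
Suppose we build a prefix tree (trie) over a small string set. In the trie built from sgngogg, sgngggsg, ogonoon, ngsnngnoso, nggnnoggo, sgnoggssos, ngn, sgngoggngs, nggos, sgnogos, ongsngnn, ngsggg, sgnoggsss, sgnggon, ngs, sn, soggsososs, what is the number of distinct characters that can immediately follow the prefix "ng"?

Walk "ng" from the root, arriving at one node.
Distinct next characters after "ng": g, n, s.
That node has 3 child edges.

3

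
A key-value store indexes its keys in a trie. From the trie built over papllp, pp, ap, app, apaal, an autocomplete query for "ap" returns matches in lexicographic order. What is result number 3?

app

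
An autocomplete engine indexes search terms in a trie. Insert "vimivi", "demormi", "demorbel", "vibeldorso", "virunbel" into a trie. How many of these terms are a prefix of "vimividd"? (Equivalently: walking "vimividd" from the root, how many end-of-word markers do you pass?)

1

Check each prefix of "vimividd" against the stored set — each match is an end-marker on the path.
Prefixes of the query that are stored words: "vimivi"
Count: 1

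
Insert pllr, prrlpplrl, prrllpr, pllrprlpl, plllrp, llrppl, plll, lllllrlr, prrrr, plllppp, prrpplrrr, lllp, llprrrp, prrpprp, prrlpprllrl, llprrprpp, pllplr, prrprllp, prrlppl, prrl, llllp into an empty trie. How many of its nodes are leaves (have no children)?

17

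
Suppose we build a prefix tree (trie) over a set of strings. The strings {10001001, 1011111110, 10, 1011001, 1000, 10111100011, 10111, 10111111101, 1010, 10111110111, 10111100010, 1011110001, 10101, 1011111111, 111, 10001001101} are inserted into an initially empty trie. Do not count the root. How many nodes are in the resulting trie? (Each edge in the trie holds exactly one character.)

Count nodes per top-level branch (shared prefixes stored once):
  '1'-branch (10, 1000, 10001001, 10001001101, 1010, 10101, 1011001, 10111, 1011110001, 10111100010, 10111100011, 10111110111, 1011111110, 10111111101, 1011111111, 111): 38 nodes
Sum: 38

38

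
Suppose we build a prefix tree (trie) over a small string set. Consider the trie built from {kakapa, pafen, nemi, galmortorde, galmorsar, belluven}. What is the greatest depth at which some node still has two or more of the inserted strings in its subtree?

Equivalently: take the maximum, over all pairs, of their longest common prefix length.
"galmorsar" and "galmortorde" agree on "galmor" (6 characters) before diverging; nothing deeper is shared.
Longest shared-prefix length: 6

6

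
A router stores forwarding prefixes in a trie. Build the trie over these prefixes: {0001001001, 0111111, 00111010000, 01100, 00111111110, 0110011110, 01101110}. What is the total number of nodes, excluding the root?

For each word, the new-node count is its length minus the longest prefix already in the trie:
  "0001001001" → 10 new (0, 0, 0, 1, 0, 0, 1, 0, 0, 1)
  "0111111" → prefix "0" already present; 6 new (1, 1, 1, 1, 1, 1)
  "00111010000" → prefix "00" already present; 9 new (1, 1, 1, 0, 1, 0, 0, 0, 0)
  "01100" → prefix "011" already present; 2 new (0, 0)
  "00111111110" → prefix "00111" already present; 6 new (1, 1, 1, 1, 1, 0)
  "0110011110" → prefix "01100" already present; 5 new (1, 1, 1, 1, 0)
  "01101110" → prefix "0110" already present; 4 new (1, 1, 1, 0)
Total nodes = 10 + 6 + 9 + 2 + 6 + 5 + 4 = 42

42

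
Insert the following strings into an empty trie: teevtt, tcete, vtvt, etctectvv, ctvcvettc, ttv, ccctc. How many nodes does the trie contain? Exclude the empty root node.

38

Trie structure (* marks end of a word):
(root)
├─ c
│  ├─ c
│  │  └─ c
│  │     └─ t
│  │        └─ c *
│  └─ t
│     └─ v
│        └─ c
│           └─ v
│              └─ e
│                 └─ t
│                    └─ t
│                       └─ c *
├─ e
│  └─ t
│     └─ c
│        └─ t
│           └─ e
│              └─ c
│                 └─ t
│                    └─ v
│                       └─ v *
├─ t
│  ├─ c
│  │  └─ e
│  │     └─ t
│  │        └─ e *
│  ├─ e
│  │  └─ e
│  │     └─ v
│  │        └─ t
│  │           └─ t *
│  └─ t
│     └─ v *
└─ v
   └─ t
      └─ v
         └─ t *
Counting every labelled node above: 38.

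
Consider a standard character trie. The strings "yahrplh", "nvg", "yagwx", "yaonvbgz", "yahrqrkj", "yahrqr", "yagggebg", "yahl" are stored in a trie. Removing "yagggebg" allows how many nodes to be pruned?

After clearing the end-marker at "yagggebg", prune upward until reaching a node still needed by another word.
The suffix "ggebg" (5 nodes) is used only by "yagggebg"; the node for "yag" still has the child "w", so pruning stops there.
Nodes removed: 5

5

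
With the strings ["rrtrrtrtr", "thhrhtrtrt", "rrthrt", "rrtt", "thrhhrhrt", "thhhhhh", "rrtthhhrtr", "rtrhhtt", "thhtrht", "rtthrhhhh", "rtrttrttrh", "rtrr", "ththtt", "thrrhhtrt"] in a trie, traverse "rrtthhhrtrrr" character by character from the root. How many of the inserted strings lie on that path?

2

Walk "rrtthhhrtrrr" from the root; an end-of-word marker is hit whenever a stored word is a prefix of "rrtthhhrtrrr".
Prefixes of the query that are stored words: "rrtt", "rrtthhhrtr"
Count: 2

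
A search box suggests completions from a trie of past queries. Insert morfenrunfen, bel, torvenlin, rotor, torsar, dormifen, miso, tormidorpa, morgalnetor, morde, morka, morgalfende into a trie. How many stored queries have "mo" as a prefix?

Traverse to the node for "mo", then collect every word in that subtree.
Words under "mo": morde, morfenrunfen, morgalfende, morgalnetor, morka
Count: 5

5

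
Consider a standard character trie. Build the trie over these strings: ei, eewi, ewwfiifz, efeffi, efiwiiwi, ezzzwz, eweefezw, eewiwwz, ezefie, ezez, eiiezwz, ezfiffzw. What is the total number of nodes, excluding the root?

53

Count nodes per top-level branch (shared prefixes stored once):
  'e'-branch (eewi, eewiwwz, efeffi, efiwiiwi, ei, eiiezwz, eweefezw, ewwfiifz, ezefie, ezez, ezfiffzw, ezzzwz): 53 nodes
Sum: 53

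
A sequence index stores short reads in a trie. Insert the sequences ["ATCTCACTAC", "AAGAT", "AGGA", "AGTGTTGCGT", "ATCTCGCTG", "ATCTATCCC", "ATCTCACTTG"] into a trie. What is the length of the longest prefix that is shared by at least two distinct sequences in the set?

Look for the deepest trie node that still has at least two words in its subtree.
e.g. "ATCTCACTAC" and "ATCTCACTTG" share the prefix "ATCTCACT" of length 8; no pair shares a longer one.
Longest shared-prefix length: 8

8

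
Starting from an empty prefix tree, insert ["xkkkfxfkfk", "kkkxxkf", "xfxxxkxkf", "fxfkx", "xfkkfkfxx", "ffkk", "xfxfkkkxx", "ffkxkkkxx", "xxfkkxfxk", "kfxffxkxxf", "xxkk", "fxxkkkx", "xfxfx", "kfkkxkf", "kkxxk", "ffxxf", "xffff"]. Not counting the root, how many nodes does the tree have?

For each word, the new-node count is its length minus the longest prefix already in the trie:
  "xkkkfxfkfk" → 10 new (x, k, k, k, f, x, f, k, f, k)
  "kkkxxkf" → 7 new (k, k, k, x, x, k, f)
  "xfxxxkxkf" → prefix "x" already present; 8 new (f, x, x, x, k, x, k, f)
  "fxfkx" → 5 new (f, x, f, k, x)
  "xfkkfkfxx" → prefix "xf" already present; 7 new (k, k, f, k, f, x, x)
  "ffkk" → prefix "f" already present; 3 new (f, k, k)
  "xfxfkkkxx" → prefix "xfx" already present; 6 new (f, k, k, k, x, x)
  "ffkxkkkxx" → prefix "ffk" already present; 6 new (x, k, k, k, x, x)
  "xxfkkxfxk" → prefix "x" already present; 8 new (x, f, k, k, x, f, x, k)
  "kfxffxkxxf" → prefix "k" already present; 9 new (f, x, f, f, x, k, x, x, f)
  "xxkk" → prefix "xx" already present; 2 new (k, k)
  "fxxkkkx" → prefix "fx" already present; 5 new (x, k, k, k, x)
  "xfxfx" → prefix "xfxf" already present; 1 new (x)
  "kfkkxkf" → prefix "kf" already present; 5 new (k, k, x, k, f)
  "kkxxk" → prefix "kk" already present; 3 new (x, x, k)
  "ffxxf" → prefix "ff" already present; 3 new (x, x, f)
  "xffff" → prefix "xf" already present; 3 new (f, f, f)
Total nodes = 10 + 7 + 8 + 5 + 7 + 3 + 6 + 6 + 8 + 9 + 2 + 5 + 1 + 5 + 3 + 3 + 3 = 91

91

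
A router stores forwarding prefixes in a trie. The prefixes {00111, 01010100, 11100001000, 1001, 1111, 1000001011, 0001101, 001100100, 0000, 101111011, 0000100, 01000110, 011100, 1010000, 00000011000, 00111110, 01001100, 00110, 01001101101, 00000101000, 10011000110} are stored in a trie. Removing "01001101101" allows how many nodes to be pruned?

4

Walk "01001101101" from the leaf back toward the root, removing each node that no remaining word uses.
The suffix "1101" (4 nodes) is used only by "01001101101"; the node for "0100110" still has the child "0", so pruning stops there.
Nodes removed: 4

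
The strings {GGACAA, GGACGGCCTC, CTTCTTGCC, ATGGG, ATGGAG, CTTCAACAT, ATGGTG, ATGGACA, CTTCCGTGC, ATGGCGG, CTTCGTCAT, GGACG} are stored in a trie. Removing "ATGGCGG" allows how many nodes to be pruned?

After clearing the end-marker at "ATGGCGG", prune upward until reaching a node still needed by another word.
The suffix "CGG" (3 nodes) is used only by "ATGGCGG"; the node for "ATGG" still has the child "G", so pruning stops there.
Nodes removed: 3

3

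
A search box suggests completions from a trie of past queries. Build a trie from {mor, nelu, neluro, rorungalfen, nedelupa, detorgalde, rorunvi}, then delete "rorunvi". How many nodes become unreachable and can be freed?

2

A node on "rorunvi"'s path can go only if nothing else ends at it or branches off below it.
The suffix "vi" (2 nodes) is used only by "rorunvi"; the node for "rorun" still has the child "g", so pruning stops there.
Nodes removed: 2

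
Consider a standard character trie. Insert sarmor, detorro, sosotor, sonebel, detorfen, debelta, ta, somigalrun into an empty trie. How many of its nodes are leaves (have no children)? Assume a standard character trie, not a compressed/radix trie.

8

A leaf is a node with no children — equivalently, the end of a word that is not a proper prefix of any other stored word.
Those words: "debelta", "detorfen", "detorro", "sarmor", "somigalrun", "sonebel", "sosotor", "ta"
Leaf count: 8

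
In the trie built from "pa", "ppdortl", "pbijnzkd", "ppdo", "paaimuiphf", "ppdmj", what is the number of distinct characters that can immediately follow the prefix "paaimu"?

Walk "paaimu" from the root, arriving at one node.
Characters that immediately follow "paaimu" among the stored strings: {i}.
That node has 1 child edge.

1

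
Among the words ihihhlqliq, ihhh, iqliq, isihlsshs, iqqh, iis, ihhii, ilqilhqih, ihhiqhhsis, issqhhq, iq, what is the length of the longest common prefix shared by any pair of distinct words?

Look for the deepest trie node that still has at least two words in its subtree.
e.g. "ihhii" and "ihhiqhhsis" share the prefix "ihhi" of length 4; no pair shares a longer one.
Longest shared-prefix length: 4

4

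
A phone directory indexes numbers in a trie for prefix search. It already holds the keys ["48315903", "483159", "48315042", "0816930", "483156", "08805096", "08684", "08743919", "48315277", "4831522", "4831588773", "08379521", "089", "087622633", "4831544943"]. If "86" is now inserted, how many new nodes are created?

2

No existing word starts with "8", so every character of "86" needs a new node.
2 − 0 = 2 new nodes.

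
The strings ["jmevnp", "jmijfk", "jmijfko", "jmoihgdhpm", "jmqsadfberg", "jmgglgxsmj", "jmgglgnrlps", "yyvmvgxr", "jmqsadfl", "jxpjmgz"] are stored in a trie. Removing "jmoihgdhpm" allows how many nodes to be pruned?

8

After clearing the end-marker at "jmoihgdhpm", prune upward until reaching a node still needed by another word.
The suffix "oihgdhpm" (8 nodes) is used only by "jmoihgdhpm"; the node for "jm" still has the child "e", so pruning stops there.
Nodes removed: 8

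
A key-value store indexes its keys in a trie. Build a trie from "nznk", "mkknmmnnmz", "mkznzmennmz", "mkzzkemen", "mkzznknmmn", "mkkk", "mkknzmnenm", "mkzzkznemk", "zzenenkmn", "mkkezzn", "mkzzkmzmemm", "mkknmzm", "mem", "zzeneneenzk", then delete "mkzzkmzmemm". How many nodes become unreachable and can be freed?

6

Walk "mkzzkmzmemm" from the leaf back toward the root, removing each node that no remaining word uses.
The suffix "mzmemm" (6 nodes) is used only by "mkzzkmzmemm"; the node for "mkzzk" still has the child "e", so pruning stops there.
Nodes removed: 6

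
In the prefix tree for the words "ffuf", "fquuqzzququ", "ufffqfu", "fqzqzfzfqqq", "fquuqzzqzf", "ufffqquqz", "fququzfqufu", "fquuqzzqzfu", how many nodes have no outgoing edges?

7

Leaves are exactly the stored words that no other stored word extends.
Those words: "ffuf", "fququzfqufu", "fquuqzzququ", "fquuqzzqzfu", "fqzqzfzfqqq", "ufffqfu", "ufffqquqz"
Leaf count: 7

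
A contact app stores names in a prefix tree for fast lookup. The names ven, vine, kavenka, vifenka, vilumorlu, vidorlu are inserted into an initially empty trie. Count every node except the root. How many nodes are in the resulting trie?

30

Trie structure (* marks end of a word):
(root)
├─ k
│  └─ a
│     └─ v
│        └─ e
│           └─ n
│              └─ k
│                 └─ a *
└─ v
   ├─ e
   │  └─ n *
   └─ i
      ├─ d
      │  └─ o
      │     └─ r
      │        └─ l
      │           └─ u *
      ├─ f
      │  └─ e
      │     └─ n
      │        └─ k
      │           └─ a *
      ├─ l
      │  └─ u
      │     └─ m
      │        └─ o
      │           └─ r
      │              └─ l
      │                 └─ u *
      └─ n
         └─ e *
Counting every labelled node above: 30.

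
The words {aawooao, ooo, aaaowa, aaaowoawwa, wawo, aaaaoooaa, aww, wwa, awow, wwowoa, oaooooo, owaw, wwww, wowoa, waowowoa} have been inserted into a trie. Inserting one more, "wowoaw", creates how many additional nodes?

"wowoa" is already a path in the trie; the remaining "w" must be added.
So 6 − 5 = 1 new nodes.

1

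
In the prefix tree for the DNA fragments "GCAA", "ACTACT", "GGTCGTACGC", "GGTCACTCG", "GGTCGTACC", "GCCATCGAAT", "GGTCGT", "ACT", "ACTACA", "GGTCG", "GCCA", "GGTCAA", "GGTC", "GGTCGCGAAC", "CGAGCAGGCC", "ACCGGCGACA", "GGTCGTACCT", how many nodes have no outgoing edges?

11

Leaves are exactly the stored words that no other stored word extends.
Those words: "ACCGGCGACA", "ACTACA", "ACTACT", "CGAGCAGGCC", "GCAA", "GCCATCGAAT", "GGTCAA", "GGTCACTCG", "GGTCGCGAAC", "GGTCGTACCT", "GGTCGTACGC"
Leaf count: 11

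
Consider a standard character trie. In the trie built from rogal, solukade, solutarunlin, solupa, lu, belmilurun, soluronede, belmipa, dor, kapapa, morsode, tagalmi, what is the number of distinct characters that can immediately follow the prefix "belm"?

The children of the "belm" node are the distinct next characters among strings starting with "belm".
Characters that immediately follow "belm" among the stored strings: {i}.
That node has 1 child edge.

1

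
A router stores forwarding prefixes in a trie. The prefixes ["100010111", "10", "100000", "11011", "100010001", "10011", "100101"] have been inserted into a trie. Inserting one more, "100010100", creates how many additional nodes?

2

The longest prefix of "100010100" already in the trie is "1000101" (length 7).
New nodes needed: |"100010100"| − 7 = 9 − 7 = 2.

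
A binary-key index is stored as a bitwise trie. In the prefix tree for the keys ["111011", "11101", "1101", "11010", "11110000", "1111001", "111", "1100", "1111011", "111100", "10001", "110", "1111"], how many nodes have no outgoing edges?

7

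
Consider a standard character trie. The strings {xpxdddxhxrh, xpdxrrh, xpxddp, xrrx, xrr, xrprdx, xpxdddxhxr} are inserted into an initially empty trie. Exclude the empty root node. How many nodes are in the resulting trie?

24

Trie structure (* marks end of a word):
(root)
└─ x
   ├─ p
   │  ├─ d
   │  │  └─ x
   │  │     └─ r
   │  │        └─ r
   │  │           └─ h *
   │  └─ x
   │     └─ d
   │        └─ d
   │           ├─ d
   │           │  └─ x
   │           │     └─ h
   │           │        └─ x
   │           │           └─ r *
   │           │              └─ h *
   │           └─ p *
   └─ r
      ├─ p
      │  └─ r
      │     └─ d
      │        └─ x *
      └─ r *
         └─ x *
Counting every labelled node above: 24.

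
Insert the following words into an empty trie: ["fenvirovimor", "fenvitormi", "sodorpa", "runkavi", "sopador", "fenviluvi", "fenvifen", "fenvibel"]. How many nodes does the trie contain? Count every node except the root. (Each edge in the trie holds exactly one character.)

46

Count nodes per top-level branch (shared prefixes stored once):
  'f'-branch (fenvibel, fenvifen, fenviluvi, fenvirovimor, fenvitormi): 27 nodes
  'r'-branch (runkavi): 7 nodes
  's'-branch (sodorpa, sopador): 12 nodes
Sum: 46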